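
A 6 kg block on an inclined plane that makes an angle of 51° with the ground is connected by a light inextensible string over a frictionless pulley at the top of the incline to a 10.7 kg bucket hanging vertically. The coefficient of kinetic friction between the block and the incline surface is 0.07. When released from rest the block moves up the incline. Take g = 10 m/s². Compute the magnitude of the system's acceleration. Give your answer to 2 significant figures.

For the block on the incline: the weight component along the slope is m₁g sin 51° = 6 × 10 × 0.7771 = 46.626 N and the normal force is N = m₁g cos 51° = 37.759 N.
Kinetic friction opposes the block's motion up the incline: f = μN = 0.07 × 37.759 = 2.643 N acting down the slope.
Newton's second law for the block (up-slope positive): T − 46.626 − 2.643 = 6 a. For the hanging bucket (downward positive): 10.7 × 10 − T = 10.7 a.
Adding the two equations eliminates T: 57.731 = 16.7 a, so a = 3.4569 m/s².

3.5 m/s²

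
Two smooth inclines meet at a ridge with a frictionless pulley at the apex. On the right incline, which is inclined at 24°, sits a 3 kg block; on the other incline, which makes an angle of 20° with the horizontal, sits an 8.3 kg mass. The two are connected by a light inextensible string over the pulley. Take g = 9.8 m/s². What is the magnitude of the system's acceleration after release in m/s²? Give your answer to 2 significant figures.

Resolve each weight along its own incline: the 3 kg mass has component 3 × 9.8 × sin 24° = 11.958 N down its slope, and the 8.3 kg mass has 8.3 × 9.8 × sin 20° = 27.820 N down its slope.
The 8.3 kg side's 27.820 N exceeds the other side's 11.958 N, so that mass slides down and the 3 kg mass slides up. Taking that direction as positive, Newton's second law for the whole system gives 27.820 − 11.958 = (3 + 8.3) a, so a = 15.862 / 11.3 = 1.4037 m/s².

1.4 m/s²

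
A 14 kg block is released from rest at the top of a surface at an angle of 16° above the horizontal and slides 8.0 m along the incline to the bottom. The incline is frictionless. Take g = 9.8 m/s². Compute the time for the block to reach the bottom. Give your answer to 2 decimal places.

2.43 s

The weight component along the incline is mg sin 16° = 37.817 N and the normal force is N = mg cos 16° = 131.885 N.
With no friction, a = g sin 16° = 2.7012 m/s².
Starting from rest, L = ½at², so t = √(2L/a) = √(2 × 8.0 / 2.7012) = 2.4338 s.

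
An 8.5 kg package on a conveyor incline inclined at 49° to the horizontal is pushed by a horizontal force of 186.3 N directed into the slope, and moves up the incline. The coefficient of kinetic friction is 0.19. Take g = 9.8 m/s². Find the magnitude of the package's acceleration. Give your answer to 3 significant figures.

The horizontal push has components F cos 49° = 186.3 × 0.6561 = 122.231 N up the incline and F sin 49° = 186.3 × 0.7547 = 140.601 N pressing into the surface.
The normal force is therefore N = mg cos 49° + F sin 49° = 54.653 + 140.601 = 195.254 N, and kinetic friction down the slope is μN = 0.19 × 195.254 = 37.098 N.
Along the incline: F cos 49° − mg sin 49° − μN = ma, so 122.231 − 62.867 − 37.098 = 8.5 a, giving a = 2.6195 m/s².

2.62 m/s²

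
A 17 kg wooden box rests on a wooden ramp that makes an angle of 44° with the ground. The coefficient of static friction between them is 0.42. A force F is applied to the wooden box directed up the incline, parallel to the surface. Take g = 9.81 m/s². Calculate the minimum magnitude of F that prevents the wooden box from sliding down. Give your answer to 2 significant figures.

The normal force is N = mg cos 44° = 119.964 N. With F at its minimum the wooden box is on the verge of sliding down, so static friction is at its maximum μ_s N = 0.42 × 119.964 = 50.385 N and acts up the slope.
Equilibrium along the incline: F + μ_s N = mg sin 44°, so F = 115.848 − 50.385 = 65.463 N.

65 N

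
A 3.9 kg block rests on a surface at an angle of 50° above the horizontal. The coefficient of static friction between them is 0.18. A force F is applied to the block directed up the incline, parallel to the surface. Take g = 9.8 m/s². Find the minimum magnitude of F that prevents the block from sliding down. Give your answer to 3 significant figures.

The normal force is N = mg cos 50° = 24.567 N. With F at its minimum the block is on the verge of sliding down, so static friction is at its maximum μ_s N = 0.18 × 24.567 = 4.422 N and acts up the slope.
Equilibrium along the incline: F + μ_s N = mg sin 50°, so F = 29.278 − 4.422 = 24.856 N.

24.9 N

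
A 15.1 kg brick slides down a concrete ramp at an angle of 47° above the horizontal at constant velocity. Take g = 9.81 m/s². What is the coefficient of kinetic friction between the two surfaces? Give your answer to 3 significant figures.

At constant velocity the net force along the incline is zero: mg sin 47° = μ mg cos 47°.
So μ = tan 47° = 0.7314 / 0.6820 = 1.0724.

1.07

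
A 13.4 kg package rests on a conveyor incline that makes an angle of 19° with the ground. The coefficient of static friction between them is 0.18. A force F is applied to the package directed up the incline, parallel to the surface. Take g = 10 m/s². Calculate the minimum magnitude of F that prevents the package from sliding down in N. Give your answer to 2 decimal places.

20.82 N

The normal force is N = mg cos 19° = 126.699 N. With F at its minimum the package is on the verge of sliding down, so static friction is at its maximum μ_s N = 0.18 × 126.699 = 22.806 N and acts up the slope.
Equilibrium along the incline: F + μ_s N = mg sin 19°, so F = 43.626 − 22.806 = 20.820 N.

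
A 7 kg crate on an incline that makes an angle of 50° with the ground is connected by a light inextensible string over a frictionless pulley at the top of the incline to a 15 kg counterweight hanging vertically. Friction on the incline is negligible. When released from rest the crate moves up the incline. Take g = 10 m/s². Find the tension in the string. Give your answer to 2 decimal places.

84.29 N

For the crate on the incline: the weight component along the slope is m₁g sin 50° = 7 × 10 × 0.7660 = 53.620 N and the normal force is N = m₁g cos 50° = 44.995 N.
Newton's second law for the crate (up-slope positive): T − 53.620 = 7 a. For the hanging counterweight (downward positive): 15 × 10 − T = 15 a.
Adding the two equations eliminates T: 96.380 = 22 a, so a = 4.3809 m/s².
Then from the hanging counterweight's equation, T = 15 × (10 − 4.3809) = 84.287 N.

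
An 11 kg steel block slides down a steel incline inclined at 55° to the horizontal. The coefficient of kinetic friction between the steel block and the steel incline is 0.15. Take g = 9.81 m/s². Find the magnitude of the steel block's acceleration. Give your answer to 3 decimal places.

Resolving the weight along the incline: the component pulling the steel block down the slope is mg sin 55° = 11 × 9.81 × 0.8192 = 88.400 N, and the normal force is N = mg cos 55° = 11 × 9.81 × 0.5736 = 61.897 N.
Kinetic friction acts up the slope with magnitude f = μN = 0.15 × 61.897 = 9.285 N.
Net force along the incline is 88.400 − 9.285 = 79.115 N, so a = 79.115 / 11 = 7.1923 m/s².

7.192 m/s²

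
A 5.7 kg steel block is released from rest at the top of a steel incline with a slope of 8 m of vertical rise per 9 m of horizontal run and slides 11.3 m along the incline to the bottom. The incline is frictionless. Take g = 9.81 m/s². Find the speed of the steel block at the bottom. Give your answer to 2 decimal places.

12.14 m/s

The weight component along the incline is mg sin 41.63° = 37.149 N and the normal force is N = mg cos 41.63° = 41.793 N.
With no friction, a = g sin 41.63° = 6.5174 m/s².
Starting from rest over a distance of 11.3 m, v² = 2aL = 2 × 6.5174 × 11.3 = 147.2932, so v = 12.1364 m/s.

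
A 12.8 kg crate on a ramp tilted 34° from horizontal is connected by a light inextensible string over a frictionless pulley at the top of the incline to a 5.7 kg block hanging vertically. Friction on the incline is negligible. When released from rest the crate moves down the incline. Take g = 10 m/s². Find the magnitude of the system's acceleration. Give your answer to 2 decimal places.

For the crate on the incline: the weight component along the slope is m₁g sin 34° = 12.8 × 10 × 0.5592 = 71.578 N and the normal force is N = m₁g cos 34° = 106.117 N.
Newton's second law for the crate (down-slope positive): 71.578 − T = 12.8 a. For the hanging block (upward positive): T − 5.7 × 10 = 5.7 a.
Adding the two equations eliminates T: 14.578 = 18.5 a, so a = 0.7880 m/s².

0.79 m/s²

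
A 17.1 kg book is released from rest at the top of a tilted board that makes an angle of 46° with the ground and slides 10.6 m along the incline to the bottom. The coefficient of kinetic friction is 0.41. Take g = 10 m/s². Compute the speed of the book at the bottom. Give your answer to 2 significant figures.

9.6 m/s

The weight component along the incline is mg sin 46° = 123.007 N and the normal force is N = mg cos 46° = 118.787 N.
Friction up the slope is f = μN = 0.41 × 118.787 = 48.703 N, so the net downslope force is 123.007 − 48.703 = 74.304 N and a = 74.304 / 17.1 = 4.3453 m/s².
Starting from rest over a distance of 10.6 m, v² = 2aL = 2 × 4.3453 × 10.6 = 92.1204, so v = 9.5979 m/s.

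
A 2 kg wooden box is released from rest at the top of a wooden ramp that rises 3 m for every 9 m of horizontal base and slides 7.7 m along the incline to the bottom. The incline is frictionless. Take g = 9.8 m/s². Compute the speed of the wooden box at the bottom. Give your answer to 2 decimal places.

The weight component along the incline is mg sin 18.43° = 6.198 N and the normal force is N = mg cos 18.43° = 18.594 N.
With no friction, a = g sin 18.43° = 3.0990 m/s².
Starting from rest over a distance of 7.7 m, v² = 2aL = 2 × 3.0990 × 7.7 = 47.7246, so v = 6.9083 m/s.

6.91 m/s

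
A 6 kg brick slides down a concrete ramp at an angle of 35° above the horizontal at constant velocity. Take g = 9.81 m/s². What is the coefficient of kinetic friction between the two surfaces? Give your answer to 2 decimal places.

0.70

At constant velocity the net force along the incline is zero: mg sin 35° = μ mg cos 35°.
So μ = tan 35° = 0.5736 / 0.8192 = 0.7002.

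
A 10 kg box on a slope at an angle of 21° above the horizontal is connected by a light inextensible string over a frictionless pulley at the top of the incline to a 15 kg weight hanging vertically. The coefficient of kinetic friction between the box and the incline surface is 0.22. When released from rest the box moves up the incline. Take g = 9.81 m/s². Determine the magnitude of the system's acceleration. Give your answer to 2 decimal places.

For the box on the incline: the weight component along the slope is m₁g sin 21° = 10 × 9.81 × 0.3584 = 35.159 N and the normal force is N = m₁g cos 21° = 91.584 N.
Kinetic friction opposes the box's motion up the incline: f = μN = 0.22 × 91.584 = 20.148 N acting down the slope.
Newton's second law for the box (up-slope positive): T − 35.159 − 20.148 = 10 a. For the hanging weight (downward positive): 15 × 9.81 − T = 15 a.
Adding the two equations eliminates T: 91.843 = 25 a, so a = 3.6737 m/s².

3.67 m/s²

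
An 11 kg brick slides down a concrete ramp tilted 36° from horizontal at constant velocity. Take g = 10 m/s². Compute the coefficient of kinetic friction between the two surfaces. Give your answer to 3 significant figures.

At constant velocity the net force along the incline is zero: mg sin 36° = μ mg cos 36°.
So μ = tan 36° = 0.5878 / 0.8090 = 0.7266.

0.727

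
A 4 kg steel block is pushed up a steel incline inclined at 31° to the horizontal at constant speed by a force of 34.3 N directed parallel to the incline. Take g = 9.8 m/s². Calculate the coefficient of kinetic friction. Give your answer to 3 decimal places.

At constant speed ΣF = 0 along the incline. The applied 34.3 N acts up the slope; the weight component mg sin 31° = 20.189 N and kinetic friction μN both act down the slope.
So 34.3 = 20.189 + μ × 33.601, giving μ = (34.3 − 20.189) / 33.601 = 0.4200.

0.420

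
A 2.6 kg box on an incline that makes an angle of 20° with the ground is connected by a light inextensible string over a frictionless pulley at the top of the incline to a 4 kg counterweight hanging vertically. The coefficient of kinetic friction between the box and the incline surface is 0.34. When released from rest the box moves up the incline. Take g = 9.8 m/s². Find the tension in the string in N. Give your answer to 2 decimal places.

For the box on the incline: the weight component along the slope is m₁g sin 20° = 2.6 × 9.8 × 0.3420 = 8.714 N and the normal force is N = m₁g cos 20° = 23.943 N.
Kinetic friction opposes the box's motion up the incline: f = μN = 0.34 × 23.943 = 8.141 N acting down the slope.
Newton's second law for the box (up-slope positive): T − 8.714 − 8.141 = 2.6 a. For the hanging counterweight (downward positive): 4 × 9.8 − T = 4 a.
Adding the two equations eliminates T: 22.345 = 6.6 a, so a = 3.3856 m/s².
Then from the hanging counterweight's equation, T = 4 × (9.8 − 3.3856) = 25.658 N.

25.66 N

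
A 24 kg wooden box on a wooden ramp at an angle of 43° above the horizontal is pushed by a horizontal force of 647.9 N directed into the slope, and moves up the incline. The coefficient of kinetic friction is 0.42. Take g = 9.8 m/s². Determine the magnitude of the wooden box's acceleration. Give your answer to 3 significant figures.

2.32 m/s²

The horizontal push has components F cos 43° = 647.9 × 0.7314 = 473.874 N up the incline and F sin 43° = 647.9 × 0.6820 = 441.868 N pressing into the surface.
The normal force is therefore N = mg cos 43° + F sin 43° = 172.025 + 441.868 = 613.893 N, and kinetic friction down the slope is μN = 0.42 × 613.893 = 257.835 N.
Along the incline: F cos 43° − mg sin 43° − μN = ma, so 473.874 − 160.406 − 257.835 = 24 a, giving a = 2.3180 m/s².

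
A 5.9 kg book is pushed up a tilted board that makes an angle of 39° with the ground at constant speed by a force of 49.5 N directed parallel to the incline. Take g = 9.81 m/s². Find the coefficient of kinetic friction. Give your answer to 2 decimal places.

At constant speed ΣF = 0 along the incline. The applied 49.5 N acts up the slope; the weight component mg sin 39° = 36.424 N and kinetic friction μN both act down the slope.
So 49.5 = 36.424 + μ × 44.980, giving μ = (49.5 − 36.424) / 44.980 = 0.2907.

0.29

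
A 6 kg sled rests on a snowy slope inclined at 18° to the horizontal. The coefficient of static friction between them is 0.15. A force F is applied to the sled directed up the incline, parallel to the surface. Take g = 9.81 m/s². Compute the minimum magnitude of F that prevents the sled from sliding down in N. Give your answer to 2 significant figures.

The normal force is N = mg cos 18° = 55.979 N. With F at its minimum the sled is on the verge of sliding down, so static friction is at its maximum μ_s N = 0.15 × 55.979 = 8.397 N and acts up the slope.
Equilibrium along the incline: F + μ_s N = mg sin 18°, so F = 18.189 − 8.397 = 9.792 N.

9.8 N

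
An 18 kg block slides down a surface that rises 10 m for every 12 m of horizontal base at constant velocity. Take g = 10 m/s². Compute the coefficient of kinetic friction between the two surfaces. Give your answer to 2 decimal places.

0.83

At constant velocity the net force along the incline is zero: mg sin 39.81° = μ mg cos 39.81°.
So μ = tan 39.81° = 0.6402 / 0.7682 = 0.8334.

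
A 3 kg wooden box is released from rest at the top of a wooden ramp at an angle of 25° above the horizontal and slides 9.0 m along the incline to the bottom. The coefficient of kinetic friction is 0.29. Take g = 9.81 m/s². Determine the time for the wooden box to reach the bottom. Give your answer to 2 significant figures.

The weight component along the incline is mg sin 25° = 12.438 N and the normal force is N = mg cos 25° = 26.673 N.
Friction up the slope is f = μN = 0.29 × 26.673 = 7.735 N, so the net downslope force is 12.438 − 7.735 = 4.703 N and a = 4.703 / 3 = 1.5677 m/s².
Starting from rest, L = ½at², so t = √(2L/a) = √(2 × 9.0 / 1.5677) = 3.3885 s.

3.4 s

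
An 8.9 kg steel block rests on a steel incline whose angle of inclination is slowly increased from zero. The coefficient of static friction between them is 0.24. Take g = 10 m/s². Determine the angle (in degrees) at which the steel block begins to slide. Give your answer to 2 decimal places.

At the threshold of sliding, static friction is at its maximum μ_s N and exactly balances the weight component along the incline: mg sin θ = μ_s mg cos θ.
Hence tan θ = μ_s = 0.24, so θ = arctan(0.24) = 13.4957°.

13.50°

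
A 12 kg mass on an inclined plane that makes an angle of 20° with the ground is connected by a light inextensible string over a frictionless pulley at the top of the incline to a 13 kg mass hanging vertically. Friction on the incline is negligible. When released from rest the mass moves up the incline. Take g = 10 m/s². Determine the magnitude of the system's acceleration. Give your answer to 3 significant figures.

For the mass on the incline: the weight component along the slope is m₁g sin 20° = 12 × 10 × 0.3420 = 41.040 N and the normal force is N = m₁g cos 20° = 112.763 N.
Newton's second law for the mass (up-slope positive): T − 41.040 = 12 a. For the hanging mass (downward positive): 13 × 10 − T = 13 a.
Adding the two equations eliminates T: 88.960 = 25 a, so a = 3.5584 m/s².

3.56 m/s²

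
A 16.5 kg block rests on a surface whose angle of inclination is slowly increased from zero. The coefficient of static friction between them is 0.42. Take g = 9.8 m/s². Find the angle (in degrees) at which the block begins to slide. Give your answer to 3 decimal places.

At the threshold of sliding, static friction is at its maximum μ_s N and exactly balances the weight component along the incline: mg sin θ = μ_s mg cos θ.
Hence tan θ = μ_s = 0.42, so θ = arctan(0.42) = 22.7824°.

22.782°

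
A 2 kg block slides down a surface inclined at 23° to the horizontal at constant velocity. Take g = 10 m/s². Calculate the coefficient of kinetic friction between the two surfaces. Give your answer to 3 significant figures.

0.424

At constant velocity the net force along the incline is zero: mg sin 23° = μ mg cos 23°.
So μ = tan 23° = 0.3907 / 0.9205 = 0.4244.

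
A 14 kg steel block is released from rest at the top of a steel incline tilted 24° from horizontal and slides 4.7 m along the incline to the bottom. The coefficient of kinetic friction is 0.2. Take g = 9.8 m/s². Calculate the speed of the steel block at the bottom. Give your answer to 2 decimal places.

4.54 m/s

The weight component along the incline is mg sin 24° = 55.804 N and the normal force is N = mg cos 24° = 125.338 N.
Friction up the slope is f = μN = 0.2 × 125.338 = 25.068 N, so the net downslope force is 55.804 − 25.068 = 30.736 N and a = 30.736 / 14 = 2.1954 m/s².
Starting from rest over a distance of 4.7 m, v² = 2aL = 2 × 2.1954 × 4.7 = 20.6368, so v = 4.5428 m/s.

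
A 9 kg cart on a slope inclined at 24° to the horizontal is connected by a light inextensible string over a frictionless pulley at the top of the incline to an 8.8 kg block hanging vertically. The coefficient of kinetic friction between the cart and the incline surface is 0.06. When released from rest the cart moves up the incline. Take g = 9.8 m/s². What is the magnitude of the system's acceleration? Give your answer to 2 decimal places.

2.56 m/s²

For the cart on the incline: the weight component along the slope is m₁g sin 24° = 9 × 9.8 × 0.4067 = 35.871 N and the normal force is N = m₁g cos 24° = 80.575 N.
Kinetic friction opposes the cart's motion up the incline: f = μN = 0.06 × 80.575 = 4.835 N acting down the slope.
Newton's second law for the cart (up-slope positive): T − 35.871 − 4.835 = 9 a. For the hanging block (downward positive): 8.8 × 9.8 − T = 8.8 a.
Adding the two equations eliminates T: 45.534 = 17.8 a, so a = 2.5581 m/s².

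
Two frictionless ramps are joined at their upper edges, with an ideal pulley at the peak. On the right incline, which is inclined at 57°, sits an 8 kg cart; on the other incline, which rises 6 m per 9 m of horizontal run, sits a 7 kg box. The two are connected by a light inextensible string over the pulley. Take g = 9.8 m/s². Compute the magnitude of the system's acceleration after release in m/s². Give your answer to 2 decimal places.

Resolve each weight along its own incline: the 8 kg mass has component 8 × 9.8 × sin 57° = 65.752 N down its slope, and the 7 kg mass has 7 × 9.8 × sin 33.69° = 38.052 N down its slope.
The 8 kg side's 65.752 N exceeds the other side's 38.052 N, so that mass slides down and the 7 kg mass slides up. Taking that direction as positive, Newton's second law for the whole system gives 65.752 − 38.052 = (8 + 7) a, so a = 27.700 / 15 = 1.8467 m/s².

1.85 m/s²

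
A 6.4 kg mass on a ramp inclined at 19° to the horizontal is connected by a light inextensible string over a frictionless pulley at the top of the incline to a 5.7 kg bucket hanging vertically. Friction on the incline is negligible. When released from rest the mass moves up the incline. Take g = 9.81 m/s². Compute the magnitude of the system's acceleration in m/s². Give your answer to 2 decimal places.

For the mass on the incline: the weight component along the slope is m₁g sin 19° = 6.4 × 9.81 × 0.3256 = 20.442 N and the normal force is N = m₁g cos 19° = 59.363 N.
Newton's second law for the mass (up-slope positive): T − 20.442 = 6.4 a. For the hanging bucket (downward positive): 5.7 × 9.81 − T = 5.7 a.
Adding the two equations eliminates T: 35.475 = 12.1 a, so a = 2.9318 m/s².

2.93 m/s²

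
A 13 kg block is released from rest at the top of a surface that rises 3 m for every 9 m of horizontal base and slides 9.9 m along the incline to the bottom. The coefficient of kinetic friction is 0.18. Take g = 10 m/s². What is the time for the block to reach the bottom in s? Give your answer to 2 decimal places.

The weight component along the incline is mg sin 18.43° = 41.110 N and the normal force is N = mg cos 18.43° = 123.329 N.
Friction up the slope is f = μN = 0.18 × 123.329 = 22.199 N, so the net downslope force is 41.110 − 22.199 = 18.911 N and a = 18.911 / 13 = 1.4547 m/s².
Starting from rest, L = ½at², so t = √(2L/a) = √(2 × 9.9 / 1.4547) = 3.6893 s.

3.69 s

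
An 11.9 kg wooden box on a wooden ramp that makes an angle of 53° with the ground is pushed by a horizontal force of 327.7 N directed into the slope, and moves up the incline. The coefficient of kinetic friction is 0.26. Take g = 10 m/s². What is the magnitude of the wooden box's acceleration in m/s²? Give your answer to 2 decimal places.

The horizontal push has components F cos 53° = 327.7 × 0.6018 = 197.210 N up the incline and F sin 53° = 327.7 × 0.7986 = 261.701 N pressing into the surface.
The normal force is therefore N = mg cos 53° + F sin 53° = 71.614 + 261.701 = 333.315 N, and kinetic friction down the slope is μN = 0.26 × 333.315 = 86.662 N.
Along the incline: F cos 53° − mg sin 53° − μN = ma, so 197.210 − 95.033 − 86.662 = 11.9 a, giving a = 1.3038 m/s².

1.30 m/s²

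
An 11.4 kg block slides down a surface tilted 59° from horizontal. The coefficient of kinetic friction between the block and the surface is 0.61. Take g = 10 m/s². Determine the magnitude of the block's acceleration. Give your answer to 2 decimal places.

5.43 m/s²

Resolving the weight along the incline: the component pulling the block down the slope is mg sin 59° = 11.4 × 10 × 0.8572 = 97.721 N, and the normal force is N = mg cos 59° = 11.4 × 10 × 0.5150 = 58.710 N.
Kinetic friction acts up the slope with magnitude f = μN = 0.61 × 58.710 = 35.813 N.
Net force along the incline is 97.721 − 35.813 = 61.908 N, so a = 61.908 / 11.4 = 5.4305 m/s².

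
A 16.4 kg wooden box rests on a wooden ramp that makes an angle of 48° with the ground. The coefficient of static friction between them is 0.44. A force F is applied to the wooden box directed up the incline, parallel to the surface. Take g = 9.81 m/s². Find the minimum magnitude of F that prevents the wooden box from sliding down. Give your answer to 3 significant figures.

The normal force is N = mg cos 48° = 107.652 N. With F at its minimum the wooden box is on the verge of sliding down, so static friction is at its maximum μ_s N = 0.44 × 107.652 = 47.367 N and acts up the slope.
Equilibrium along the incline: F + μ_s N = mg sin 48°, so F = 119.560 − 47.367 = 72.193 N.

72.2 N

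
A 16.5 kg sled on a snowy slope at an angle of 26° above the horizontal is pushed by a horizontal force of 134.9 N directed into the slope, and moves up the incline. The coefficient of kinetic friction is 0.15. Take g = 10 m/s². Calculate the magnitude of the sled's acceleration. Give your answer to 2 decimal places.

1.08 m/s²

The horizontal push has components F cos 26° = 134.9 × 0.8988 = 121.248 N up the incline and F sin 26° = 134.9 × 0.4384 = 59.140 N pressing into the surface.
The normal force is therefore N = mg cos 26° + F sin 26° = 148.302 + 59.140 = 207.442 N, and kinetic friction down the slope is μN = 0.15 × 207.442 = 31.116 N.
Along the incline: F cos 26° − mg sin 26° − μN = ma, so 121.248 − 72.336 − 31.116 = 16.5 a, giving a = 1.0785 m/s².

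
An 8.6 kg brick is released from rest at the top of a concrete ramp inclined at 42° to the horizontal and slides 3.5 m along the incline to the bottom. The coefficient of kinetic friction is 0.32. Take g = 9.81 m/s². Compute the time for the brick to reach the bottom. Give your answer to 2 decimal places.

1.29 s

The weight component along the incline is mg sin 42° = 56.452 N and the normal force is N = mg cos 42° = 62.696 N.
Friction up the slope is f = μN = 0.32 × 62.696 = 20.063 N, so the net downslope force is 56.452 − 20.063 = 36.389 N and a = 36.389 / 8.6 = 4.2313 m/s².
Starting from rest, L = ½at², so t = √(2L/a) = √(2 × 3.5 / 4.2313) = 1.2862 s.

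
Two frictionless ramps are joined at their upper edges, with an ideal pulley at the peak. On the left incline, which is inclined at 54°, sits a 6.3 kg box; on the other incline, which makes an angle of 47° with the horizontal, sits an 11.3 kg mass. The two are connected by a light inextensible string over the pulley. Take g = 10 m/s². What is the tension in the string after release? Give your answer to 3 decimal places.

62.306 N

Resolve each weight along its own incline: the 6.3 kg mass has component 6.3 × 10 × sin 54° = 50.968 N down its slope, and the 11.3 kg mass has 11.3 × 10 × sin 47° = 82.643 N down its slope.
The 11.3 kg side's 82.643 N exceeds the other side's 50.968 N, so that mass slides down and the 6.3 kg mass slides up. Taking that direction as positive, Newton's second law for the whole system gives 82.643 − 50.968 = (6.3 + 11.3) a, so a = 31.675 / 17.6 = 1.7997 m/s².
For the 6.3 kg mass (up-slope positive): T − 50.968 = 6.3 × 1.7997, so T = 62.306 N.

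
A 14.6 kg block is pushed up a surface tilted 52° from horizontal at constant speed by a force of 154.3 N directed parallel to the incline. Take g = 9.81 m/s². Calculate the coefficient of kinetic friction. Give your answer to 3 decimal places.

At constant speed ΣF = 0 along the incline. The applied 154.3 N acts up the slope; the weight component mg sin 52° = 112.864 N and kinetic friction μN both act down the slope.
So 154.3 = 112.864 + μ × 88.179, giving μ = (154.3 − 112.864) / 88.179 = 0.4699.

0.470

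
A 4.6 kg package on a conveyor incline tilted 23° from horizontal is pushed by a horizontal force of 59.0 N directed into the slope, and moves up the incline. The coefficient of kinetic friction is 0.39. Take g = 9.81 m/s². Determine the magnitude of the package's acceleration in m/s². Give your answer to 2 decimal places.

2.50 m/s²

The horizontal push has components F cos 23° = 59.0 × 0.9205 = 54.309 N up the incline and F sin 23° = 59.0 × 0.3907 = 23.051 N pressing into the surface.
The normal force is therefore N = mg cos 23° + F sin 23° = 41.538 + 23.051 = 64.589 N, and kinetic friction down the slope is μN = 0.39 × 64.589 = 25.190 N.
Along the incline: F cos 23° − mg sin 23° − μN = ma, so 54.309 − 17.631 − 25.190 = 4.6 a, giving a = 2.4974 m/s².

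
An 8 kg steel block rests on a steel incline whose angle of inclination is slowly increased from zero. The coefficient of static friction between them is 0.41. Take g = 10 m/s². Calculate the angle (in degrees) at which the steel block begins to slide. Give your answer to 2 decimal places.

22.29°

At the threshold of sliding, static friction is at its maximum μ_s N and exactly balances the weight component along the incline: mg sin θ = μ_s mg cos θ.
Hence tan θ = μ_s = 0.41, so θ = arctan(0.41) = 22.2936°.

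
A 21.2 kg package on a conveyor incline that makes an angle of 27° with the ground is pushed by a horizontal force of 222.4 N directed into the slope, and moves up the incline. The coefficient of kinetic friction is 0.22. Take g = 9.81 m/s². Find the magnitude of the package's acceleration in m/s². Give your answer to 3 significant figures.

1.92 m/s²

The horizontal push has components F cos 27° = 222.4 × 0.8910 = 198.158 N up the incline and F sin 27° = 222.4 × 0.4540 = 100.970 N pressing into the surface.
The normal force is therefore N = mg cos 27° + F sin 27° = 185.303 + 100.970 = 286.273 N, and kinetic friction down the slope is μN = 0.22 × 286.273 = 62.980 N.
Along the incline: F cos 27° − mg sin 27° − μN = ma, so 198.158 − 94.419 − 62.980 = 21.2 a, giving a = 1.9226 m/s².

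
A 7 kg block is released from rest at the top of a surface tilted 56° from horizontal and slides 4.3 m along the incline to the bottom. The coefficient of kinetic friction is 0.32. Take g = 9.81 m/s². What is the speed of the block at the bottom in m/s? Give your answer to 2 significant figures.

The weight component along the incline is mg sin 56° = 56.930 N and the normal force is N = mg cos 56° = 38.400 N.
Friction up the slope is f = μN = 0.32 × 38.400 = 12.288 N, so the net downslope force is 56.930 − 12.288 = 44.642 N and a = 44.642 / 7 = 6.3774 m/s².
Starting from rest over a distance of 4.3 m, v² = 2aL = 2 × 6.3774 × 4.3 = 54.8456, so v = 7.4058 m/s.

7.4 m/s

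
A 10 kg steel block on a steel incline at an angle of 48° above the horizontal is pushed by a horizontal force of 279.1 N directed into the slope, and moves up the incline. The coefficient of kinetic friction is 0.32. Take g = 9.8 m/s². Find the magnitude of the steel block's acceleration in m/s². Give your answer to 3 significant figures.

2.66 m/s²

The horizontal push has components F cos 48° = 279.1 × 0.6691 = 186.746 N up the incline and F sin 48° = 279.1 × 0.7431 = 207.399 N pressing into the surface.
The normal force is therefore N = mg cos 48° + F sin 48° = 65.572 + 207.399 = 272.971 N, and kinetic friction down the slope is μN = 0.32 × 272.971 = 87.351 N.
Along the incline: F cos 48° − mg sin 48° − μN = ma, so 186.746 − 72.824 − 87.351 = 10 a, giving a = 2.6571 m/s².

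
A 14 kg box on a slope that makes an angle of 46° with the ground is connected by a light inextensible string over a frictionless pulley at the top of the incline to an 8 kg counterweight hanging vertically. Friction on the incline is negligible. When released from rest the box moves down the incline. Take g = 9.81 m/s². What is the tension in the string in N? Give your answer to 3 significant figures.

For the box on the incline: the weight component along the slope is m₁g sin 46° = 14 × 9.81 × 0.7193 = 98.789 N and the normal force is N = m₁g cos 46° = 95.404 N.
Newton's second law for the box (down-slope positive): 98.789 − T = 14 a. For the hanging counterweight (upward positive): T − 8 × 9.81 = 8 a.
Adding the two equations eliminates T: 20.309 = 22 a, so a = 0.9231 m/s².
Then from the hanging counterweight's equation, T = 8 × (9.81 + 0.9231) = 85.865 N.

85.9 N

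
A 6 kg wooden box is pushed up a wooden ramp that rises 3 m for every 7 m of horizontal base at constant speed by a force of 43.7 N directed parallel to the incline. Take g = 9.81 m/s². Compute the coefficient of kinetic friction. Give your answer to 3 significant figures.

At constant speed ΣF = 0 along the incline. The applied 43.7 N acts up the slope; the weight component mg sin 23.20° = 23.186 N and kinetic friction μN both act down the slope.
So 43.7 = 23.186 + μ × 54.101, giving μ = (43.7 − 23.186) / 54.101 = 0.3792.

0.379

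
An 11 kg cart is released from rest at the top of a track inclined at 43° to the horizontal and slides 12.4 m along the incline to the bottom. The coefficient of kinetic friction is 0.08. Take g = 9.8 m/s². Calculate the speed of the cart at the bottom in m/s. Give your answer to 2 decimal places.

The weight component along the incline is mg sin 43° = 73.519 N and the normal force is N = mg cos 43° = 78.840 N.
Friction up the slope is f = μN = 0.08 × 78.840 = 6.307 N, so the net downslope force is 73.519 − 6.307 = 67.212 N and a = 67.212 / 11 = 6.1102 m/s².
Starting from rest over a distance of 12.4 m, v² = 2aL = 2 × 6.1102 × 12.4 = 151.5330, so v = 12.3099 m/s.

12.31 m/s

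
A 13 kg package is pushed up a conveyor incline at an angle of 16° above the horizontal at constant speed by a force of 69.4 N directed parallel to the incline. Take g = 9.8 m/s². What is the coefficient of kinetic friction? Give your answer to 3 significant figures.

At constant speed ΣF = 0 along the incline. The applied 69.4 N acts up the slope; the weight component mg sin 16° = 35.116 N and kinetic friction μN both act down the slope.
So 69.4 = 35.116 + μ × 122.465, giving μ = (69.4 − 35.116) / 122.465 = 0.2799.

0.280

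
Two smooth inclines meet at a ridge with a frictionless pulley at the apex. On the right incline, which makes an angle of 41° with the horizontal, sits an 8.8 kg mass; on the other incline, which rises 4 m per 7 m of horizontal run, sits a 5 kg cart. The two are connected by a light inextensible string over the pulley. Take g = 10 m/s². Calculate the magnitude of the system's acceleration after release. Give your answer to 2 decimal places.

Resolve each weight along its own incline: the 8.8 kg mass has component 8.8 × 10 × sin 41° = 57.733 N down its slope, and the 5 kg mass has 5 × 10 × sin 29.74° = 24.807 N down its slope.
The 8.8 kg side's 57.733 N exceeds the other side's 24.807 N, so that mass slides down and the 5 kg mass slides up. Taking that direction as positive, Newton's second law for the whole system gives 57.733 − 24.807 = (8.8 + 5) a, so a = 32.926 / 13.8 = 2.3859 m/s².

2.39 m/s²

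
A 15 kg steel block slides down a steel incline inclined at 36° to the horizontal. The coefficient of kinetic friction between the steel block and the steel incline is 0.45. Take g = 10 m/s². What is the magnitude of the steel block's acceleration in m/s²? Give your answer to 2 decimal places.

2.24 m/s²

Resolving the weight along the incline: the component pulling the steel block down the slope is mg sin 36° = 15 × 10 × 0.5878 = 88.170 N, and the normal force is N = mg cos 36° = 15 × 10 × 0.8090 = 121.350 N.
Kinetic friction acts up the slope with magnitude f = μN = 0.45 × 121.350 = 54.608 N.
Net force along the incline is 88.170 − 54.608 = 33.562 N, so a = 33.562 / 15 = 2.2375 m/s².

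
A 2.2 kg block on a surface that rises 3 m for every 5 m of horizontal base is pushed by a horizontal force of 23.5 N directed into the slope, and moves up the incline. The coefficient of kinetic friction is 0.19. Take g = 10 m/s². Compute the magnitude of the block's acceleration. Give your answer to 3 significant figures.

1.34 m/s²

The horizontal push has components F cos 30.96° = 23.5 × 0.8575 = 20.151 N up the incline and F sin 30.96° = 23.5 × 0.5145 = 12.091 N pressing into the surface.
The normal force is therefore N = mg cos 30.96° + F sin 30.96° = 18.865 + 12.091 = 30.956 N, and kinetic friction down the slope is μN = 0.19 × 30.956 = 5.882 N.
Along the incline: F cos 30.96° − mg sin 30.96° − μN = ma, so 20.151 − 11.319 − 5.882 = 2.2 a, giving a = 1.3409 m/s².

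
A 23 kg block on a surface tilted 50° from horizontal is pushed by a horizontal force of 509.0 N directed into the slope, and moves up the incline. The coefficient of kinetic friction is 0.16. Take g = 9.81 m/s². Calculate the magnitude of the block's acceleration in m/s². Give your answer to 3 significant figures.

The horizontal push has components F cos 50° = 509.0 × 0.6428 = 327.185 N up the incline and F sin 50° = 509.0 × 0.7660 = 389.894 N pressing into the surface.
The normal force is therefore N = mg cos 50° + F sin 50° = 145.035 + 389.894 = 534.929 N, and kinetic friction down the slope is μN = 0.16 × 534.929 = 85.589 N.
Along the incline: F cos 50° − mg sin 50° − μN = ma, so 327.185 − 172.833 − 85.589 = 23 a, giving a = 2.9897 m/s².

2.99 m/s²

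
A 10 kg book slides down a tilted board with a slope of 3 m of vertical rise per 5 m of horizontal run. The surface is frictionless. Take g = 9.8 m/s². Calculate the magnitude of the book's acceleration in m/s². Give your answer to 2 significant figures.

Resolving the weight along the incline: the component pulling the book down the slope is mg sin 30.96° = 10 × 9.8 × 0.5145 = 50.421 N, and the normal force is N = mg cos 30.96° = 10 × 9.8 × 0.8575 = 84.035 N.
With no friction the net force along the incline is 50.421 N, so a = g sin 30.96° = 50.421 / 10 = 5.0421 m/s².

5.0 m/s²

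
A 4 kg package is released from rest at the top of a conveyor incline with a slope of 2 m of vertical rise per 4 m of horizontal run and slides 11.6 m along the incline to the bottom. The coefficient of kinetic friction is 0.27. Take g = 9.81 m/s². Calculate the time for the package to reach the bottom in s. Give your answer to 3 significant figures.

The weight component along the incline is mg sin 26.57° = 17.549 N and the normal force is N = mg cos 26.57° = 35.097 N.
Friction up the slope is f = μN = 0.27 × 35.097 = 9.476 N, so the net downslope force is 17.549 − 9.476 = 8.073 N and a = 8.073 / 4 = 2.0183 m/s².
Starting from rest, L = ½at², so t = √(2L/a) = √(2 × 11.6 / 2.0183) = 3.3904 s.

3.39 s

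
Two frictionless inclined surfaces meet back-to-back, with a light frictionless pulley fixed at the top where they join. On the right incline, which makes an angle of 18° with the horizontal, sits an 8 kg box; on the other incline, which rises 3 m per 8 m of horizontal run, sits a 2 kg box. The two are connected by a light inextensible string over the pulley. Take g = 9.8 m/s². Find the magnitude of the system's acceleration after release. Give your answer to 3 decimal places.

Resolve each weight along its own incline: the 8 kg mass has component 8 × 9.8 × sin 18° = 24.227 N down its slope, and the 2 kg mass has 2 × 9.8 × sin 20.56° = 6.882 N down its slope.
The 8 kg side's 24.227 N exceeds the other side's 6.882 N, so that mass slides down and the 2 kg mass slides up. Taking that direction as positive, Newton's second law for the whole system gives 24.227 − 6.882 = (8 + 2) a, so a = 17.345 / 10 = 1.7345 m/s².

1.734 m/s²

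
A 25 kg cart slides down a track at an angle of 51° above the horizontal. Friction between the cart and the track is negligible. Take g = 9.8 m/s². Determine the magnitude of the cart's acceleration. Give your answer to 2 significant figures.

7.6 m/s²

Resolving the weight along the incline: the component pulling the cart down the slope is mg sin 51° = 25 × 9.8 × 0.7771 = 190.390 N, and the normal force is N = mg cos 51° = 25 × 9.8 × 0.6293 = 154.179 N.
With no friction the net force along the incline is 190.390 N, so a = g sin 51° = 190.390 / 25 = 7.6156 m/s².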